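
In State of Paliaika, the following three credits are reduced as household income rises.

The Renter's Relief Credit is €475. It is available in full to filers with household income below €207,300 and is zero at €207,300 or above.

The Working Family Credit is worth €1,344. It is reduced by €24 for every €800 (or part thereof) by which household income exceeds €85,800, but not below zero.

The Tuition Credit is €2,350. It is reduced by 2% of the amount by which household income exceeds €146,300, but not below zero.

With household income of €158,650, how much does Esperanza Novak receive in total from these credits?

Renter's Relief Credit: €158,650 is below the €207,300 cutoff, so the full €475 applies.
Working Family Credit: income exceeds €85,800 by €72,850 → 92 increments × €24 = €2,208 ≥ base, so the credit is €0.
Tuition Credit: 2% of the €12,350 excess over €146,300 is €247; credit = €2,350 − €247 = €2,103.
Total: €475 + €0 + €2,103 = €2,578.

€2,578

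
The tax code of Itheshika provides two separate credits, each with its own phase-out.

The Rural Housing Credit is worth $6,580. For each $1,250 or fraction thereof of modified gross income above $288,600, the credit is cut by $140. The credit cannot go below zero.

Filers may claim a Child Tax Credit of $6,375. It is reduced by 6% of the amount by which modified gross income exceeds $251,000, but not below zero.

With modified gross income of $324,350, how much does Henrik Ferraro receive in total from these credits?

Rural Housing Credit: income exceeds $288,600 by $35,750, which is 29 full-or-partial $1,250 increments; reduction = 29 × $140 = $4,060, leaving $2,520.
Child Tax Credit: 6% of the $73,350 excess over $251,000 is $4,401; credit = $6,375 − $4,401 = $1,974.
Total: $2,520 + $1,974 = $4,494.

$4,494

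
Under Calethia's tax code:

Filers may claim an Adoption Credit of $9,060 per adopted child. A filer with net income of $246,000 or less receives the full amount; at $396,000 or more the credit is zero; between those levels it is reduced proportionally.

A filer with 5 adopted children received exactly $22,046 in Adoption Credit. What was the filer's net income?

Full credit = 5 × $9,060 = $45,300.
$22,046 is 22,046/45,300 of the full $45,300, so 23,254/45,300 of the $150,000 range has been used: income = $246,000 + $150,000 × 23,254/45,300 = $323,000.

$323,000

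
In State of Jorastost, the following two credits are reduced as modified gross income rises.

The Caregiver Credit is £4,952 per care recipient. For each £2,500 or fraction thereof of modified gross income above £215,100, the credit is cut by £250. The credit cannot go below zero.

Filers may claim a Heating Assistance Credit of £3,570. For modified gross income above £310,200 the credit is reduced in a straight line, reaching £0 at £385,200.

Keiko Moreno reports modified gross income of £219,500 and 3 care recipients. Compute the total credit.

£17,926

Caregiver Credit: base = 3 × £4,952 = £14,856. income exceeds £215,100 by £4,400, which is 2 full-or-partial £2,500 increments; reduction = 2 × £250 = £500, leaving £14,356.
Heating Assistance Credit: £219,500 is at or below the £310,200 threshold, so the full £3,570 applies.
Total: £14,356 + £3,570 = £17,926.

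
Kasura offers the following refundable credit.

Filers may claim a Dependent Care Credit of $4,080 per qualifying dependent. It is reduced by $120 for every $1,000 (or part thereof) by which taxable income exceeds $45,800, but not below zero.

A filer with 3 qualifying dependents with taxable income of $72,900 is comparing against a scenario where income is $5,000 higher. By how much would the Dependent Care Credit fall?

At $72,900 — base = 3 × $4,080 = $12,240. income exceeds $45,800 by $27,100, which is 28 full-or-partial $1,000 increments; reduction = 28 × $120 = $3,360, leaving $8,880.
At $77,900 — base = 3 × $4,080 = $12,240. income exceeds $45,800 by $32,100, which is 33 full-or-partial $1,000 increments; reduction = 33 × $120 = $3,960, leaving $8,280.
Lost: $8,880 − $8,280 = $600.

$600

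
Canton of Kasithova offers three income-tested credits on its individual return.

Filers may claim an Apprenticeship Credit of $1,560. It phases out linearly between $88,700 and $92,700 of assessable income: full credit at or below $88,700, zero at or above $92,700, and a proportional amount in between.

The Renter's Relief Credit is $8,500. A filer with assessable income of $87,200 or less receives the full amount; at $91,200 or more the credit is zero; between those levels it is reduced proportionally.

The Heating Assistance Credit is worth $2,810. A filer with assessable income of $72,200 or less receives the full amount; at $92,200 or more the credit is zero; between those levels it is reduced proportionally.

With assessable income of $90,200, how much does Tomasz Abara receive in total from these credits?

$3,381

Apprenticeship Credit: $90,200 is $1,500 into a $4,000 phase-out range, leaving 2,500/4,000 of the credit: $1,560 × 2,500/4,000 = $975.
Renter's Relief Credit: $90,200 is $3,000 into a $4,000 phase-out range, leaving 1,000/4,000 of the credit: $8,500 × 1,000/4,000 = $2,125.
Heating Assistance Credit: $90,200 is $18,000 into a $20,000 phase-out range, leaving 2,000/20,000 of the credit: $2,810 × 2,000/20,000 = $281.
Total: $975 + $2,125 + $281 = $3,381.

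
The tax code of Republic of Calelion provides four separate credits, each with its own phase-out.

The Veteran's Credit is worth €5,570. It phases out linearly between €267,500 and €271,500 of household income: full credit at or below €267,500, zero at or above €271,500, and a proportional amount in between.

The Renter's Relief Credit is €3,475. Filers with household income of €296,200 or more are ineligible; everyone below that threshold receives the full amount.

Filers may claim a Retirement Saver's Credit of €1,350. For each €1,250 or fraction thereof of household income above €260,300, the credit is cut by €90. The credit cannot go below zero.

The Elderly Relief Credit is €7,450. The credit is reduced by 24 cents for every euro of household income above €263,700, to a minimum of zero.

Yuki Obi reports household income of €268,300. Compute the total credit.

Veteran's Credit: €268,300 is €800 into a €4,000 phase-out range, leaving 3,200/4,000 of the credit: €5,570 × 3,200/4,000 = €4,456.
Renter's Relief Credit: €268,300 is below the €296,200 cutoff, so the full €3,475 applies.
Retirement Saver's Credit: income exceeds €260,300 by €8,000, which is 7 full-or-partial €1,250 increments; reduction = 7 × €90 = €630, leaving €720.
Elderly Relief Credit: 24% of the €4,600 excess over €263,700 is €1,104; credit = €7,450 − €1,104 = €6,346.
Total: €4,456 + €3,475 + €720 + €6,346 = €14,997.

€14,997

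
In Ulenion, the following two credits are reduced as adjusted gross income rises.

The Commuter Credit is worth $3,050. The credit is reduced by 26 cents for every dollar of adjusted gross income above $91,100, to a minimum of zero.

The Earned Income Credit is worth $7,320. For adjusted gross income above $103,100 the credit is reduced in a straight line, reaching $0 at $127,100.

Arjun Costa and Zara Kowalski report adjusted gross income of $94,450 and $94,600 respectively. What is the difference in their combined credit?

$39

Arjun ($94,450): Commuter Credit: 26% of the $3,350 excess over $91,100 is $871; credit = $3,050 − $871 = $2,179. Earned Income Credit: $94,450 is at or below the $103,100 threshold, so the full $7,320 applies. total $2,179 + $7,320 = $9,499
Zara ($94,600): Commuter Credit: 26% of the $3,500 excess over $91,100 is $910; credit = $3,050 − $910 = $2,140. Earned Income Credit: $94,600 is at or below the $103,100 threshold, so the full $7,320 applies. total $2,140 + $7,320 = $9,460
Difference: |$9,499 − $9,460| = $39.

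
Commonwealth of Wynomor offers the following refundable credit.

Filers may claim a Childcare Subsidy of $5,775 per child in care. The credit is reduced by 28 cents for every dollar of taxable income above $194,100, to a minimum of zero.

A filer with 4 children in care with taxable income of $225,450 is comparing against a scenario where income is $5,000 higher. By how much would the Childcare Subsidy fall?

At $225,450 — base = 4 × $5,775 = $23,100. 28% of the $31,350 excess over $194,100 is $8,778; credit = $23,100 − $8,778 = $14,322.
At $230,450 — base = 4 × $5,775 = $23,100. 28% of the $36,350 excess over $194,100 is $10,178; credit = $23,100 − $10,178 = $12,922.
Lost: $14,322 − $12,922 = $1,400.

$1,400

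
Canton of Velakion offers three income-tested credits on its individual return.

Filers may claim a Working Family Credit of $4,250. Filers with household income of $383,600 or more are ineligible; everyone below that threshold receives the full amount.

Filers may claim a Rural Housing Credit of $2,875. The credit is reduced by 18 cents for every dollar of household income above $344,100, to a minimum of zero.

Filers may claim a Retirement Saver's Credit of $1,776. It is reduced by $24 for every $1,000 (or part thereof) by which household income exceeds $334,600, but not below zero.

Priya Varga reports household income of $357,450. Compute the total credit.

$5,946

Working Family Credit: $357,450 is below the $383,600 cutoff, so the full $4,250 applies.
Rural Housing Credit: 18% of the $13,350 excess over $344,100 is $2,403; credit = $2,875 − $2,403 = $472.
Retirement Saver's Credit: income exceeds $334,600 by $22,850, which is 23 full-or-partial $1,000 increments; reduction = 23 × $24 = $552, leaving $1,224.
Total: $4,250 + $472 + $1,224 = $5,946.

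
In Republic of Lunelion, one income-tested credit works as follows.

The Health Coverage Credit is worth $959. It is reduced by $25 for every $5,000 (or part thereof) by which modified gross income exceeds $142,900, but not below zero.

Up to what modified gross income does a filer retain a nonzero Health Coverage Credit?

$332,900

After 38 increments the reduction is 38 × $25 = $950, leaving $9; one more increment wipes it out. Increment 38 ends at excess 38 × $5,000 = $190,000, so the highest qualifying income is $142,900 + $190,000 = $332,900.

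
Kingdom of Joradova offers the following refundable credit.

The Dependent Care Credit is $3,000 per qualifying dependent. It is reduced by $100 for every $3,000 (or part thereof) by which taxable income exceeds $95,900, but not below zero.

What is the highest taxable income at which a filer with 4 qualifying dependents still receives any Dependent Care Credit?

Full credit = 4 × $3,000 = $12,000.
After 119 increments the reduction is 119 × $100 = $11,900, leaving $100; one more increment wipes it out. Increment 119 ends at excess 119 × $3,000 = $357,000, so the highest qualifying income is $95,900 + $357,000 = $452,900.

$452,900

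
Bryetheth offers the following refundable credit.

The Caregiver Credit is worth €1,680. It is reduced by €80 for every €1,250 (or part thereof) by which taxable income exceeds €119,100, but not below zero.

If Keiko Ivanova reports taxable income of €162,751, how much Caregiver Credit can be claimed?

Caregiver Credit: income exceeds €119,100 by €43,651 → 35 increments × €80 = €2,800 ≥ base, so the credit is €0.

€0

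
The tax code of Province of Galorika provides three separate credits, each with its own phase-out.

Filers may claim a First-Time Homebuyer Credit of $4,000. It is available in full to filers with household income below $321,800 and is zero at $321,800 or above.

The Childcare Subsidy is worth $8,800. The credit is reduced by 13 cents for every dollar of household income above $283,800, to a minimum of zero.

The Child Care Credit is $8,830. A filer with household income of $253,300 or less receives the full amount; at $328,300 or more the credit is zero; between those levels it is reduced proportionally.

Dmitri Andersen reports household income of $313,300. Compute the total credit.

$10,731

First-Time Homebuyer Credit: $313,300 is below the $321,800 cutoff, so the full $4,000 applies.
Childcare Subsidy: 13% of the $29,500 excess over $283,800 is $3,835; credit = $8,800 − $3,835 = $4,965.
Child Care Credit: $313,300 is $60,000 into a $75,000 phase-out range, leaving 15,000/75,000 of the credit: $8,830 × 15,000/75,000 = $1,766.
Total: $4,000 + $4,965 + $1,766 = $10,731.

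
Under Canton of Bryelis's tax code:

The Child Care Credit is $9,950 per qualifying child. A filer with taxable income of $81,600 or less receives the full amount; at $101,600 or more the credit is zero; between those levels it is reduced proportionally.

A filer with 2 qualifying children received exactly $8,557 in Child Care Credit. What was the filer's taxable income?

$93,000

Full credit = 2 × $9,950 = $19,900.
$8,557 is 8,557/19,900 of the full $19,900, so 11,343/19,900 of the $20,000 range has been used: income = $81,600 + $20,000 × 11,343/19,900 = $93,000.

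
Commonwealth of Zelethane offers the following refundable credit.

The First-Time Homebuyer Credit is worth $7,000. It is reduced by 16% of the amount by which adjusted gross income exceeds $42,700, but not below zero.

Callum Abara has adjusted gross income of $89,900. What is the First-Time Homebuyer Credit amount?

$0

First-Time Homebuyer Credit: 16% of the $47,200 excess over $42,700 is $7,552 ≥ base, so the credit is $0.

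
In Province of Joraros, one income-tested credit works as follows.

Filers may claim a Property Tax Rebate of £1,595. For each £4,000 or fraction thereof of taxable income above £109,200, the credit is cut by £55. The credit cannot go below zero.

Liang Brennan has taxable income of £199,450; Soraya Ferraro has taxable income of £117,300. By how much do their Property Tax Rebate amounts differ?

Liang (£199,450): Property Tax Rebate: income exceeds £109,200 by £90,250, which is 23 full-or-partial £4,000 increments; reduction = 23 × £55 = £1,265, leaving £330.
Soraya (£117,300): Property Tax Rebate: income exceeds £109,200 by £8,100, which is 3 full-or-partial £4,000 increments; reduction = 3 × £55 = £165, leaving £1,430.
Difference: |£330 − £1,430| = £1,100.

£1,100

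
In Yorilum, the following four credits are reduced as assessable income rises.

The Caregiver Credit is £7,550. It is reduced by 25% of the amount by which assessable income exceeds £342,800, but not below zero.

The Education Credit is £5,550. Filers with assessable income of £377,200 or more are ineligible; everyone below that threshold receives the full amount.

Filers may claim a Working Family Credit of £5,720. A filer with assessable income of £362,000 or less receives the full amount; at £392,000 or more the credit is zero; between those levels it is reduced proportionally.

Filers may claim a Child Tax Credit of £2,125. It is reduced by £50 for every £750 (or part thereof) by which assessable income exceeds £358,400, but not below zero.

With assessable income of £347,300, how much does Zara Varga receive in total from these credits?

Caregiver Credit: 25% of the £4,500 excess over £342,800 is £1,125; credit = £7,550 − £1,125 = £6,425.
Education Credit: £347,300 is below the £377,200 cutoff, so the full £5,550 applies.
Working Family Credit: £347,300 is at or below the £362,000 threshold, so the full £5,720 applies.
Child Tax Credit: £347,300 is at or below the £358,400 threshold, so the full £2,125 applies.
Total: £6,425 + £5,550 + £5,720 + £2,125 = £19,820.

£19,820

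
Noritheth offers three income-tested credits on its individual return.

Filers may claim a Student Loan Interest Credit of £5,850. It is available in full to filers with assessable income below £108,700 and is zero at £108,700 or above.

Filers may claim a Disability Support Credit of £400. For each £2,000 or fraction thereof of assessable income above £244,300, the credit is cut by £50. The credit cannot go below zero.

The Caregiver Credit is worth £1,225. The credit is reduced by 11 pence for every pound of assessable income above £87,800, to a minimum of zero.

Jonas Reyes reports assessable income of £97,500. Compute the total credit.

Student Loan Interest Credit: £97,500 is below the £108,700 cutoff, so the full £5,850 applies.
Disability Support Credit: £97,500 is at or below the £244,300 threshold, so the full £400 applies.
Caregiver Credit: 11% of the £9,700 excess over £87,800 is £1,067; credit = £1,225 − £1,067 = £158.
Total: £5,850 + £400 + £158 = £6,408.

£6,408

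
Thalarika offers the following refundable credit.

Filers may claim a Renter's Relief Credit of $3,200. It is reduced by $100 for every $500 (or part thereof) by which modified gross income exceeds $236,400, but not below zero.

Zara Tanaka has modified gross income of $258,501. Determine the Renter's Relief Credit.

$0

Renter's Relief Credit: income exceeds $236,400 by $22,101 → 45 increments × $100 = $4,500 ≥ base, so the credit is $0.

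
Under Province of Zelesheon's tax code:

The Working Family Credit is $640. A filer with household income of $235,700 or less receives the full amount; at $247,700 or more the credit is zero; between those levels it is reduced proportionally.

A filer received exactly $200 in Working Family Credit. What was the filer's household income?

$200 is 200/640 of the full $640, so 440/640 of the $12,000 range has been used: income = $235,700 + $12,000 × 440/640 = $243,950.

$243,950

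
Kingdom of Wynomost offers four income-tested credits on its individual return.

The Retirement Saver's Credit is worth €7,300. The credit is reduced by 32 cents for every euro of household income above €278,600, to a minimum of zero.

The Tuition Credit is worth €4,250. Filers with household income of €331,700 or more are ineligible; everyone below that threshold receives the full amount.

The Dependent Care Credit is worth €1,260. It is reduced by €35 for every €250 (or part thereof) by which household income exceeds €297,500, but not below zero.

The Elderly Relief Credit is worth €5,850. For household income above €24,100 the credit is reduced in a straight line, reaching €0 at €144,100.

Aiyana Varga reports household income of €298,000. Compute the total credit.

Retirement Saver's Credit: 32% of the €19,400 excess over €278,600 is €6,208; credit = €7,300 − €6,208 = €1,092.
Tuition Credit: €298,000 is below the €331,700 cutoff, so the full €4,250 applies.
Dependent Care Credit: income exceeds €297,500 by €500, which is 2 full-or-partial €250 increments; reduction = 2 × €35 = €70, leaving €1,190.
Elderly Relief Credit: €298,000 is at or above €144,100, so the credit is €0.
Total: €1,092 + €4,250 + €1,190 + €0 = €6,532.

€6,532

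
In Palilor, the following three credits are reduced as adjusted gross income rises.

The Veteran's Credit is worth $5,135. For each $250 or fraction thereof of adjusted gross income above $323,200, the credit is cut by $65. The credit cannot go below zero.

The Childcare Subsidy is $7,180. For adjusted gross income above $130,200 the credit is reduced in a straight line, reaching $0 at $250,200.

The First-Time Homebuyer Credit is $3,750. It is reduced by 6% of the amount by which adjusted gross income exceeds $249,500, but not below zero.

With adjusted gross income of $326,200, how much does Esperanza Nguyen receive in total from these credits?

Veteran's Credit: income exceeds $323,200 by $3,000, which is 12 full-or-partial $250 increments; reduction = 12 × $65 = $780, leaving $4,355.
Childcare Subsidy: $326,200 is at or above $250,200, so the credit is $0.
First-Time Homebuyer Credit: 6% of the $76,700 excess over $249,500 is $4,602 ≥ base, so the credit is $0.
Total: $4,355 + $0 + $0 = $4,355.

$4,355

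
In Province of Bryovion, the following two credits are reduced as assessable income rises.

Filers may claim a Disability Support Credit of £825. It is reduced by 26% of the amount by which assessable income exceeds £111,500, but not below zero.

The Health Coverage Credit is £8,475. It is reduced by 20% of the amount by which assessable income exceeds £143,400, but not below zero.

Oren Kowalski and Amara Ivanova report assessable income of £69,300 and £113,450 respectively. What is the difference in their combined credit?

Oren (£69,300): Disability Support Credit: £69,300 is at or below the £111,500 threshold, so the full £825 applies. Health Coverage Credit: £69,300 is at or below the £143,400 threshold, so the full £8,475 applies. total £825 + £8,475 = £9,300
Amara (£113,450): Disability Support Credit: 26% of the £1,950 excess over £111,500 is £507; credit = £825 − £507 = £318. Health Coverage Credit: £113,450 is at or below the £143,400 threshold, so the full £8,475 applies. total £318 + £8,475 = £8,793
Difference: |£9,300 − £8,793| = £507.

£507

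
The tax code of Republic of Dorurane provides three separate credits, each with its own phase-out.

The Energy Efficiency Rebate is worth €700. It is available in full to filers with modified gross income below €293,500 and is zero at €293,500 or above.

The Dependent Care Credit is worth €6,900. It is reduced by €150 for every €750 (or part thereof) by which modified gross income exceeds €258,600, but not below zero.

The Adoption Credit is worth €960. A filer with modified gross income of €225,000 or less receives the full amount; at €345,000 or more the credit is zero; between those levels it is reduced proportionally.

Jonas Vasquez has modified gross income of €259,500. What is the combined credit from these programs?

€7,984

Energy Efficiency Rebate: €259,500 is below the €293,500 cutoff, so the full €700 applies.
Dependent Care Credit: income exceeds €258,600 by €900, which is 2 full-or-partial €750 increments; reduction = 2 × €150 = €300, leaving €6,600.
Adoption Credit: €259,500 is €34,500 into a €120,000 phase-out range, leaving 85,500/120,000 of the credit: €960 × 85,500/120,000 = €684.
Total: €700 + €6,600 + €684 = €7,984.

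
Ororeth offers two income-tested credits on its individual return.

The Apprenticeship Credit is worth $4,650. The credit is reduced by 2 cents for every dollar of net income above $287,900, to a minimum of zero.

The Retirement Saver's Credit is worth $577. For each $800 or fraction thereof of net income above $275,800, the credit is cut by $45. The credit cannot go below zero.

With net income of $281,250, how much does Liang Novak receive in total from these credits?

$4,912

Apprenticeship Credit: $281,250 is at or below the $287,900 threshold, so the full $4,650 applies.
Retirement Saver's Credit: income exceeds $275,800 by $5,450, which is 7 full-or-partial $800 increments; reduction = 7 × $45 = $315, leaving $262.
Total: $4,650 + $262 = $4,912.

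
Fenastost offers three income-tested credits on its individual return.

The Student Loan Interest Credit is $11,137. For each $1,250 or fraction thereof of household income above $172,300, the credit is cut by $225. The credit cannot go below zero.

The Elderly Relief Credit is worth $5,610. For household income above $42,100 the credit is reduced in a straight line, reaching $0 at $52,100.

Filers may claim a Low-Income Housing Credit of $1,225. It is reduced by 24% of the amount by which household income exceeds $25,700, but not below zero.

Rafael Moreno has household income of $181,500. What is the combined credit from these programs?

Student Loan Interest Credit: income exceeds $172,300 by $9,200, which is 8 full-or-partial $1,250 increments; reduction = 8 × $225 = $1,800, leaving $9,337.
Elderly Relief Credit: $181,500 is at or above $52,100, so the credit is $0.
Low-Income Housing Credit: 24% of the $155,800 excess over $25,700 is $37,392 ≥ base, so the credit is $0.
Total: $9,337 + $0 + $0 = $9,337.

$9,337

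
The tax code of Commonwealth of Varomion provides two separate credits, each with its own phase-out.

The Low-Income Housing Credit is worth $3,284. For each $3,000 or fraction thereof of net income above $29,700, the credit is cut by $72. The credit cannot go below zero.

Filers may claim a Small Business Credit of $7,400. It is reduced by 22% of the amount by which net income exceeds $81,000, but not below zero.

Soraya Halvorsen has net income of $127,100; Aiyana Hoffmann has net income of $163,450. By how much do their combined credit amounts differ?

Soraya ($127,100): Low-Income Housing Credit: income exceeds $29,700 by $97,400, which is 33 full-or-partial $3,000 increments; reduction = 33 × $72 = $2,376, leaving $908. Small Business Credit: 22% of the $46,100 excess over $81,000 is $10,142 ≥ base, so the credit is $0. total $908 + $0 = $908
Aiyana ($163,450): Low-Income Housing Credit: income exceeds $29,700 by $133,750, which is 45 full-or-partial $3,000 increments; reduction = 45 × $72 = $3,240, leaving $44. Small Business Credit: 22% of the $82,450 excess over $81,000 is $18,139 ≥ base, so the credit is $0. total $44 + $0 = $44
Difference: |$908 − $44| = $864.

$864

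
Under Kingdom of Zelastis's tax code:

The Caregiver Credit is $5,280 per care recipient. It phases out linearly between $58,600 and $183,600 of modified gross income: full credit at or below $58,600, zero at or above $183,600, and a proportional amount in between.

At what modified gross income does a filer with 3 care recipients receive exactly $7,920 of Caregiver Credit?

$121,100

Full credit = 3 × $5,280 = $15,840.
$7,920 is 7,920/15,840 of the full $15,840, so 7,920/15,840 of the $125,000 range has been used: income = $58,600 + $125,000 × 7,920/15,840 = $121,100.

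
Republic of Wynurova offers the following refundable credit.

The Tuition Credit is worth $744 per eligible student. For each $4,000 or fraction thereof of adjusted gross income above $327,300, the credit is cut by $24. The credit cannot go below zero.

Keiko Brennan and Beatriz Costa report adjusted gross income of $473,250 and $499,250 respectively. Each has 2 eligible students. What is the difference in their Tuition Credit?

Keiko ($473,250): Tuition Credit: base = 2 × $744 = $1,488. income exceeds $327,300 by $145,950, which is 37 full-or-partial $4,000 increments; reduction = 37 × $24 = $888, leaving $600.
Beatriz ($499,250): Tuition Credit: base = 2 × $744 = $1,488. income exceeds $327,300 by $171,950, which is 43 full-or-partial $4,000 increments; reduction = 43 × $24 = $1,032, leaving $456.
Difference: |$600 − $456| = $144.

$144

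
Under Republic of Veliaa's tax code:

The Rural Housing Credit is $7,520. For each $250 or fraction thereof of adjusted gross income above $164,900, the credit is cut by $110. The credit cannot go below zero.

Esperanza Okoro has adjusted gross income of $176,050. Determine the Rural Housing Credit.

Rural Housing Credit: income exceeds $164,900 by $11,150, which is 45 full-or-partial $250 increments; reduction = 45 × $110 = $4,950, leaving $2,570.

$2,570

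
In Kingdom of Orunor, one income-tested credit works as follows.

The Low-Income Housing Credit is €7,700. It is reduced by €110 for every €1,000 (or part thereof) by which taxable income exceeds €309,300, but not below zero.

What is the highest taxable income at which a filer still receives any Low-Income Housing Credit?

€378,300

After 69 increments the reduction is 69 × €110 = €7,590, leaving €110; one more increment wipes it out. Increment 69 ends at excess 69 × €1,000 = €69,000, so the highest qualifying income is €309,300 + €69,000 = €378,300.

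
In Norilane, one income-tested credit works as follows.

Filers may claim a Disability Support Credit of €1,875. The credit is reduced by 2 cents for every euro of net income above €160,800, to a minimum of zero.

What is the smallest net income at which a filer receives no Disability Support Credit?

The credit falls by 2% of each euro above €160,800, so it reaches zero when the excess is €1,875 / 2% = €93,750: income = €160,800 + €93,750 = €254,550.

€254,550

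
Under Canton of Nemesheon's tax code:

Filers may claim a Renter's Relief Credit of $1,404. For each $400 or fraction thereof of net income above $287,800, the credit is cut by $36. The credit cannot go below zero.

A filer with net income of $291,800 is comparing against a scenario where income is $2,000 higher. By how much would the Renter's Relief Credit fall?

At $291,800 — income exceeds $287,800 by $4,000, which is 10 full-or-partial $400 increments; reduction = 10 × $36 = $360, leaving $1,044.
At $293,800 — income exceeds $287,800 by $6,000, which is 15 full-or-partial $400 increments; reduction = 15 × $36 = $540, leaving $864.
Lost: $1,044 − $864 = $180.

$180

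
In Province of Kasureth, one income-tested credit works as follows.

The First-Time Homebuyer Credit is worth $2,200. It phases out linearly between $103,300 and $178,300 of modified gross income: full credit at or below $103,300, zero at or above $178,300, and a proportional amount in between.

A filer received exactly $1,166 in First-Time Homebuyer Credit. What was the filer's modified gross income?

$138,550

$1,166 is 1,166/2,200 of the full $2,200, so 1,034/2,200 of the $75,000 range has been used: income = $103,300 + $75,000 × 1,034/2,200 = $138,550.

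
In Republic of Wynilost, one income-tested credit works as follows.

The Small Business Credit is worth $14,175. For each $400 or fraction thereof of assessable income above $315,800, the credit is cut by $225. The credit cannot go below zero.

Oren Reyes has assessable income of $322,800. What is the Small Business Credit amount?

$10,125

Small Business Credit: income exceeds $315,800 by $7,000, which is 18 full-or-partial $400 increments; reduction = 18 × $225 = $4,050, leaving $10,125.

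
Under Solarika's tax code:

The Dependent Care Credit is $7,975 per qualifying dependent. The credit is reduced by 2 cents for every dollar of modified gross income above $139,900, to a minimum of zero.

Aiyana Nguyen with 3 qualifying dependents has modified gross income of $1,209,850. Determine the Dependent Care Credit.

Dependent Care Credit: base = 3 × $7,975 = $23,925. 2% of the $1,069,950 excess over $139,900 is $21,399; credit = $23,925 − $21,399 = $2,526.

$2,526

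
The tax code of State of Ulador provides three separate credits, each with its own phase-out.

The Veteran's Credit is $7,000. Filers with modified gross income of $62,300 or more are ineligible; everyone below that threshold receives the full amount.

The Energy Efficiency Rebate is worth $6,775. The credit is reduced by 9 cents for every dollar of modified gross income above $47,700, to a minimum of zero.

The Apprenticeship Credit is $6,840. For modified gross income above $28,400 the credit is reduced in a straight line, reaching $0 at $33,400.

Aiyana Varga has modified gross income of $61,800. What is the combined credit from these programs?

Veteran's Credit: $61,800 is below the $62,300 cutoff, so the full $7,000 applies.
Energy Efficiency Rebate: 9% of the $14,100 excess over $47,700 is $1,269; credit = $6,775 − $1,269 = $5,506.
Apprenticeship Credit: $61,800 is at or above $33,400, so the credit is $0.
Total: $7,000 + $5,506 + $0 = $12,506.

$12,506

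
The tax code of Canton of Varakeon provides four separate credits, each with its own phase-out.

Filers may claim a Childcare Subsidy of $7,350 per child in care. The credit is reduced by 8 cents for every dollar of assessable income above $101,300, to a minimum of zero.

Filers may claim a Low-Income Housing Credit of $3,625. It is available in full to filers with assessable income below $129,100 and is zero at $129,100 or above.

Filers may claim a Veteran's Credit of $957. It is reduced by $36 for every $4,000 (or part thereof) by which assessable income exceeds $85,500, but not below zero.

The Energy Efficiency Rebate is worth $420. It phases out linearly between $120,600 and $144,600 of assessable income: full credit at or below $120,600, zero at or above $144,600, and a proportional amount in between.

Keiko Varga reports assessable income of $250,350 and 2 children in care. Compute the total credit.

Childcare Subsidy: base = 2 × $7,350 = $14,700. 8% of the $149,050 excess over $101,300 is $11,924; credit = $14,700 − $11,924 = $2,776.
Low-Income Housing Credit: $250,350 meets or exceeds the $129,100 cutoff, so the credit is $0.
Veteran's Credit: income exceeds $85,500 by $164,850 → 42 increments × $36 = $1,512 ≥ base, so the credit is $0.
Energy Efficiency Rebate: $250,350 is at or above $144,600, so the credit is $0.
Total: $2,776 + $0 + $0 + $0 = $2,776.

$2,776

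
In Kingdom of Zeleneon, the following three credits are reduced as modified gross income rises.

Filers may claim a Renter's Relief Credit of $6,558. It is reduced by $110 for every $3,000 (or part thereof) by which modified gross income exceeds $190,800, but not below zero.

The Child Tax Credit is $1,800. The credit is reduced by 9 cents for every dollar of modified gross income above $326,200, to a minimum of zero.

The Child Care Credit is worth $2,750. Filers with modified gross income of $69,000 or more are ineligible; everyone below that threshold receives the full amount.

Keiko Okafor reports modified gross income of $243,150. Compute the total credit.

$6,378

Renter's Relief Credit: income exceeds $190,800 by $52,350, which is 18 full-or-partial $3,000 increments; reduction = 18 × $110 = $1,980, leaving $4,578.
Child Tax Credit: $243,150 is at or below the $326,200 threshold, so the full $1,800 applies.
Child Care Credit: $243,150 meets or exceeds the $69,000 cutoff, so the credit is $0.
Total: $4,578 + $1,800 + $0 = $6,378.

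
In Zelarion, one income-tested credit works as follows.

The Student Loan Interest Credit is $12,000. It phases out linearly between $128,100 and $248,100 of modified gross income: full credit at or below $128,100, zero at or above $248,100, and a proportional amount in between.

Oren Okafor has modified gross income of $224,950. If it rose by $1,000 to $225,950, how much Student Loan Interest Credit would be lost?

At $224,950 — $224,950 is $96,850 into a $120,000 phase-out range, leaving 23,150/120,000 of the credit: $12,000 × 23,150/120,000 = $2,315.
At $225,950 — $225,950 is $97,850 into a $120,000 phase-out range, leaving 22,150/120,000 of the credit: $12,000 × 22,150/120,000 = $2,215.
Lost: $2,315 − $2,215 = $100.

$100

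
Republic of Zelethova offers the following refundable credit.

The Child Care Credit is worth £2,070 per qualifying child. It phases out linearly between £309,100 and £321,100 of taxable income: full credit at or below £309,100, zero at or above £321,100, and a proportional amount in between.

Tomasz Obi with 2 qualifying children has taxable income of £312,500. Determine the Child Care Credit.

£2,967

Child Care Credit: base = 2 × £2,070 = £4,140. £312,500 is £3,400 into a £12,000 phase-out range, leaving 8,600/12,000 of the credit: £4,140 × 8,600/12,000 = £2,967.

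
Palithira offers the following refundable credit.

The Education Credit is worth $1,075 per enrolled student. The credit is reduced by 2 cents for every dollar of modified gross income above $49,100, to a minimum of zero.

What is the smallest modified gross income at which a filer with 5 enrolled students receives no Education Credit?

$317,850

Full credit = 5 × $1,075 = $5,375.
The credit falls by 2% of each dollar above $49,100, so it reaches zero when the excess is $5,375 / 2% = $268,750: income = $49,100 + $268,750 = $317,850.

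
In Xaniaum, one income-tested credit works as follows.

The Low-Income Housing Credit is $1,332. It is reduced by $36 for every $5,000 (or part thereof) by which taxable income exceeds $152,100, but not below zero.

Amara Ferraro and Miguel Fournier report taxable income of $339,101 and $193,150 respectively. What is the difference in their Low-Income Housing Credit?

$1,008

Amara ($339,101): Low-Income Housing Credit: income exceeds $152,100 by $187,001 → 38 increments × $36 = $1,368 ≥ base, so the credit is $0.
Miguel ($193,150): Low-Income Housing Credit: income exceeds $152,100 by $41,050, which is 9 full-or-partial $5,000 increments; reduction = 9 × $36 = $324, leaving $1,008.
Difference: |$0 − $1,008| = $1,008.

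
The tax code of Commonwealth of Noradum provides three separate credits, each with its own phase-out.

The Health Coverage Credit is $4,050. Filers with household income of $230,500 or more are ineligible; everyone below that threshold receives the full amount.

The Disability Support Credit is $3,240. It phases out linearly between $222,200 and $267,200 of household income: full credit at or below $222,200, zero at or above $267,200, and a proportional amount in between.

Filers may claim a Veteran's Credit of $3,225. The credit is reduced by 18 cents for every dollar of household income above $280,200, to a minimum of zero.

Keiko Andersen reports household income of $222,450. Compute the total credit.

$10,497

Health Coverage Credit: $222,450 is below the $230,500 cutoff, so the full $4,050 applies.
Disability Support Credit: $222,450 is $250 into a $45,000 phase-out range, leaving 44,750/45,000 of the credit: $3,240 × 44,750/45,000 = $3,222.
Veteran's Credit: $222,450 is at or below the $280,200 threshold, so the full $3,225 applies.
Total: $4,050 + $3,222 + $3,225 = $10,497.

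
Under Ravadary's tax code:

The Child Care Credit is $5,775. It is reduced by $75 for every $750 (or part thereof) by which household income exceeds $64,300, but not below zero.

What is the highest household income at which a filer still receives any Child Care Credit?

After 76 increments the reduction is 76 × $75 = $5,700, leaving $75; one more increment wipes it out. Increment 76 ends at excess 76 × $750 = $57,000, so the highest qualifying income is $64,300 + $57,000 = $121,300.

$121,300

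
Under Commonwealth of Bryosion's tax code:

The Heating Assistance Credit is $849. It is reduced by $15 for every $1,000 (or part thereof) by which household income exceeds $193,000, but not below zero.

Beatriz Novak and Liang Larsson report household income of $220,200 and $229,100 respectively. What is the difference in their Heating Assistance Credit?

Beatriz ($220,200): Heating Assistance Credit: income exceeds $193,000 by $27,200, which is 28 full-or-partial $1,000 increments; reduction = 28 × $15 = $420, leaving $429.
Liang ($229,100): Heating Assistance Credit: income exceeds $193,000 by $36,100, which is 37 full-or-partial $1,000 increments; reduction = 37 × $15 = $555, leaving $294.
Difference: |$429 − $294| = $135.

$135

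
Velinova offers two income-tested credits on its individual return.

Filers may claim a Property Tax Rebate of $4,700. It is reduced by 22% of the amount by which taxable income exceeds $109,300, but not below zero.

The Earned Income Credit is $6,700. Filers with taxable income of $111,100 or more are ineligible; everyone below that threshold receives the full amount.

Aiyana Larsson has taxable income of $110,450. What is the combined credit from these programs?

$11,147

Property Tax Rebate: 22% of the $1,150 excess over $109,300 is $253; credit = $4,700 − $253 = $4,447.
Earned Income Credit: $110,450 is below the $111,100 cutoff, so the full $6,700 applies.
Total: $4,447 + $6,700 = $11,147.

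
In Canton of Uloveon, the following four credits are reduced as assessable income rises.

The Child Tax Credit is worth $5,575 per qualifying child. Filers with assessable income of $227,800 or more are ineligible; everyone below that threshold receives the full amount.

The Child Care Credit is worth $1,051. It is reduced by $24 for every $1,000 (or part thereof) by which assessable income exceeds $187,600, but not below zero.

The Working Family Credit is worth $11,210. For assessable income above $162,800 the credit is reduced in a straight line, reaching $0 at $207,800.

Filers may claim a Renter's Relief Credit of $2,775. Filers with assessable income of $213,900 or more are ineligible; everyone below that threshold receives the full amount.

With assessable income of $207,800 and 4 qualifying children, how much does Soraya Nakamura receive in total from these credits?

$25,622

Child Tax Credit: base = 4 × $5,575 = $22,300. $207,800 is below the $227,800 cutoff, so the full $22,300 applies.
Child Care Credit: income exceeds $187,600 by $20,200, which is 21 full-or-partial $1,000 increments; reduction = 21 × $24 = $504, leaving $547.
Working Family Credit: $207,800 is at or above $207,800, so the credit is $0.
Renter's Relief Credit: $207,800 is below the $213,900 cutoff, so the full $2,775 applies.
Total: $22,300 + $547 + $0 + $2,775 = $25,622.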